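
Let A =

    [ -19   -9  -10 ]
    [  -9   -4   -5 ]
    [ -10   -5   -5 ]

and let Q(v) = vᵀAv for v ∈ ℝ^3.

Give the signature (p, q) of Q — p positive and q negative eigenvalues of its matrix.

Symmetric row and column elimination reduces A to a congruent diagonal form with pivots -19, 5/19, 0.
So there are 1 positive, 1 negative, 1 zero pivots.

(1, 1)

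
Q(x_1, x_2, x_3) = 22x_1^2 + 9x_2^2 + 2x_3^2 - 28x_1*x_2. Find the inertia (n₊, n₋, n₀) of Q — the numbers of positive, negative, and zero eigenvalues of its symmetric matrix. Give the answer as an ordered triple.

(3, 0, 0)

The symmetric matrix is A = [[22, -14, 0], [-14, 9, 0], [0, 0, 2]].
Applying the same elementary operations to the rows and columns of A produces a congruent diagonal matrix with entries 22, 1/11, 2.
Counting signs: 3 positive.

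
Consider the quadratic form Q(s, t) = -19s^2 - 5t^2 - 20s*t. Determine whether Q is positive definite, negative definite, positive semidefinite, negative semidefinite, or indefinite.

The symmetric matrix of Q is [[-19, -10], [-10, -5]].
For the 2×2 matrix [[-19, -10], [-10, -5]]: det = -19·-5 − (-10)² = -5, trace = -24.
det < 0 so the eigenvalues have opposite signs; the form is indefinite.

indefinite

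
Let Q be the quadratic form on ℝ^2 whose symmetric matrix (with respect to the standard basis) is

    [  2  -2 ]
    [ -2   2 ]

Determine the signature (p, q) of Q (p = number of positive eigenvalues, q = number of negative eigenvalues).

(1, 0)

Congruent diagonalization of A (simultaneous row and column reduction) yields pivots 2, 0.
That gives 1 positive, 1 zero pivots.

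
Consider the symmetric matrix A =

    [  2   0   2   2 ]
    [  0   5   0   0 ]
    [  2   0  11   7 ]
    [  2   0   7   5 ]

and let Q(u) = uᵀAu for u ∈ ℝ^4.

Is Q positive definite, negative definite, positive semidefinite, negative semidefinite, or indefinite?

positive definite

Congruent diagonalization of A (simultaneous row and column reduction) yields pivots 2, 5, 9, 2/9.
That gives 4 positive pivots.
Hence Q is positive definite.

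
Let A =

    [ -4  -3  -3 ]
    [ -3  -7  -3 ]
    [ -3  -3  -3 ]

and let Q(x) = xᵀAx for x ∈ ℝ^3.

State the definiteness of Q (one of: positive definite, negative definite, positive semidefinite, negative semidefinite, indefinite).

negative definite

Leading principal minors: Δ_1 = -4, Δ_2 = 19, Δ_3 = -12.
The signs alternate starting with Δ_1 < 0, so by Sylvester's criterion Q is negative definite.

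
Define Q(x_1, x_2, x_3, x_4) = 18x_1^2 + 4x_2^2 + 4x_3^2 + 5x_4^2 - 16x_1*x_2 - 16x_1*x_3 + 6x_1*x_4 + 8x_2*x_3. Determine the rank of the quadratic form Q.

The associated matrix is A = [[18, -8, -8, 3], [-8, 4, 4, 0], [-8, 4, 4, 0], [3, 0, 0, 5]].
Congruent diagonalization of A (simultaneous row and column reduction) yields pivots 18, 4/9, 0, 1/2.
So there are 3 positive, 1 zero pivots.
The rank is the number of nonzero pivots: 3.

3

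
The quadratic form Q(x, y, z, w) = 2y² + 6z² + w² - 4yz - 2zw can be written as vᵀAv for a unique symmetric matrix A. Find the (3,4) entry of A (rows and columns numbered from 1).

The coefficient of z·w in Q is -2. For a symmetric A this equals A[3,4] + A[4,3] = 2·A[3,4].
So A[3,4] = -2/2 = -1.

-1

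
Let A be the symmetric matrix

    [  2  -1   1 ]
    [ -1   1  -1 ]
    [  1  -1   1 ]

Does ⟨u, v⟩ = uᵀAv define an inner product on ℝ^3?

no

Applying the same elementary operations to the rows and columns of A produces a congruent diagonal matrix with entries 2, 1/2, 0.
Counting signs: 2 positive, 1 zero.
Hence Q is positive semidefinite.
⟨·,·⟩ is an inner product exactly when A is positive definite.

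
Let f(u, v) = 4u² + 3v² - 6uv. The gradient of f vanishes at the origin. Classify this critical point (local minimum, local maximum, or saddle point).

The Hessian at the origin is H = [[8, -6], [-6, 6]].
det H = 8·6 − (-6)² = 12 > 0 and H[1,1] = 8 > 0, so H is positive definite.
Therefore the origin is a local minimum.

local minimum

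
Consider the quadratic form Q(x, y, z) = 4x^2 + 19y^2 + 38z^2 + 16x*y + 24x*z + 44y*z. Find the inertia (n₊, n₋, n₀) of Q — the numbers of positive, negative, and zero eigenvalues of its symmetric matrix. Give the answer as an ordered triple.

(3, 0, 0)

The associated matrix is A = [[4, 8, 12], [8, 19, 22], [12, 22, 38]].
Row-reducing A symmetrically gives the diagonal entries 4, 3, 2/3.
That gives 3 positive pivots.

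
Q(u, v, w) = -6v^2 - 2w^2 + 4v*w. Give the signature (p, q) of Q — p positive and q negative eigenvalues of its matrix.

The symmetric matrix is A = [[0, 0, 0], [0, -6, 2], [0, 2, -2]].
Congruent diagonalization of A (simultaneous row and column reduction) yields pivots 0, -6, -4/3.
That gives 2 negative, 1 zero pivots.

(0, 2)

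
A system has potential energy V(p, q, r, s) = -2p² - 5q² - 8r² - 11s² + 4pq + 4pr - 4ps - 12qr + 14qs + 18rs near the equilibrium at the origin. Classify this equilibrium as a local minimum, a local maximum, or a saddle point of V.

The Hessian at the origin is H = [[-4, 4, 4, -4], [4, -10, -12, 14], [4, -12, -16, 18], [-4, 14, 18, -22]].
Symmetric row and column elimination reduces H to a congruent diagonal form with pivots -4, -6, -4/3, -1.
Counting signs: 4 negative.
H is negative definite, so the origin is a strict local maximum.

local maximum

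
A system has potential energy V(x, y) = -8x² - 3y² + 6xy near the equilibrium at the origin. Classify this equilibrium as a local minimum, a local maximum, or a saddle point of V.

local maximum

The Hessian at the origin is H = [[-16, 6], [6, -6]].
det H = -16·-6 − (6)² = 60 > 0 and H[1,1] = -16 < 0, so H is negative definite.
Therefore the origin is a local maximum.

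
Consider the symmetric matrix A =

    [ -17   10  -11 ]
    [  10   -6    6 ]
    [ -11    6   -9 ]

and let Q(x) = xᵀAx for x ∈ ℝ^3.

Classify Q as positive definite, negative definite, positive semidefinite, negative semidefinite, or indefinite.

Row-reducing A symmetrically gives the diagonal entries -17, -2/17, 0.
So there are 2 negative, 1 zero pivots.
Hence Q is negative semidefinite.

negative semidefinite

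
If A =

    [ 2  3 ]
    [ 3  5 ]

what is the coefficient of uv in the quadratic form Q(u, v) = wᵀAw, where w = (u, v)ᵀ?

6

The coefficient of uv is A[1,2] + A[2,1] = 2·3 = 6.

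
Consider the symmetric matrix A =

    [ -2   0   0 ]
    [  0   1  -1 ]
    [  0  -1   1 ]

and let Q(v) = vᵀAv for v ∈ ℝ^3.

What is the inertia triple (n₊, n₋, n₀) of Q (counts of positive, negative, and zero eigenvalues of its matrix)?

(1, 1, 1)

Congruent diagonalization of A (simultaneous row and column reduction) yields pivots -2, 1, 0.
That gives 1 positive, 1 negative, 1 zero pivots.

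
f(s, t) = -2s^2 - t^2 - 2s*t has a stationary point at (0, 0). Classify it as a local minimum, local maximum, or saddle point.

The Hessian at the origin is H = [[-4, -2], [-2, -2]].
det H = -4·-2 − (-2)² = 4 > 0 and H[1,1] = -4 < 0, so H is negative definite.
Therefore the origin is a local maximum.

local maximum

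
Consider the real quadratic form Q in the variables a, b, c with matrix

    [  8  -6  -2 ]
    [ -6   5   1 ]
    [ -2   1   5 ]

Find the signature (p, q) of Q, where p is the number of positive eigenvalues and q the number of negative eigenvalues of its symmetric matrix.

(3, 0)

Congruent diagonalization of A (simultaneous row and column reduction) yields pivots 8, 1/2, 4.
Counting signs: 3 positive.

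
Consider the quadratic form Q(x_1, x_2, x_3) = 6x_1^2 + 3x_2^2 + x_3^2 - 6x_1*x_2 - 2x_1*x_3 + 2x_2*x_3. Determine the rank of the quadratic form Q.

3

The associated matrix is A = [[6, -3, -1], [-3, 3, 1], [-1, 1, 1]].
Symmetric row and column elimination reduces A to a congruent diagonal form with pivots 6, 3/2, 2/3.
That gives 3 positive pivots.
The rank is the number of nonzero pivots: 3.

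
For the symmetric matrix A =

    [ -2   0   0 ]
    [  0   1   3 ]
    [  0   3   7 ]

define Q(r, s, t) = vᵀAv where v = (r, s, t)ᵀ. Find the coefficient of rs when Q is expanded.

The coefficient of rs is A[1,2] + A[2,1] = 2·0 = 0.

0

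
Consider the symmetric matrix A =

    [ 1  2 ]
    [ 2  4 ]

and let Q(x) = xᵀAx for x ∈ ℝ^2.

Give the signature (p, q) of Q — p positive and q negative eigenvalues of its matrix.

(1, 0)

Symmetric row and column elimination reduces A to a congruent diagonal form with pivots 1, 0.
Counting signs: 1 positive, 1 zero.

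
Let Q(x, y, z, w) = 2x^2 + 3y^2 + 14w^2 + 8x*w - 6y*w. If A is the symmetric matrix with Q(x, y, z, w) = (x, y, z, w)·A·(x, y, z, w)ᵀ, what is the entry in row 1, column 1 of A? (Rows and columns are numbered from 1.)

The coefficient of x^2 in Q is 2, and that is exactly A[1,1].

2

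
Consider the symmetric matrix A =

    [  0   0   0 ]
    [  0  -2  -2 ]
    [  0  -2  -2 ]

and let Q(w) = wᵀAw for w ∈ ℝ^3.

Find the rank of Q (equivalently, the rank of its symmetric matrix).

Symmetric row and column elimination reduces A to a congruent diagonal form with pivots 0, -2, 0.
That gives 1 negative, 2 zero pivots.
The rank is the number of nonzero pivots: 1.

1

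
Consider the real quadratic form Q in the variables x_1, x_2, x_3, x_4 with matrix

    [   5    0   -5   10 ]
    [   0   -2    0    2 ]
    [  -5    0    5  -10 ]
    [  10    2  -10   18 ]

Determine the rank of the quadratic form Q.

2

Symmetric row and column elimination reduces A to a congruent diagonal form with pivots 5, -2, 0, 0.
Counting signs: 1 positive, 1 negative, 2 zero.
The rank is the number of nonzero pivots: 2.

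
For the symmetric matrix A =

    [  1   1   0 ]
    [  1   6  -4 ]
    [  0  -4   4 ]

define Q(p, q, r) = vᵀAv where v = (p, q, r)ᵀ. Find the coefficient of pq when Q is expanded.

2

The coefficient of pq is A[1,2] + A[2,1] = 2·1 = 2.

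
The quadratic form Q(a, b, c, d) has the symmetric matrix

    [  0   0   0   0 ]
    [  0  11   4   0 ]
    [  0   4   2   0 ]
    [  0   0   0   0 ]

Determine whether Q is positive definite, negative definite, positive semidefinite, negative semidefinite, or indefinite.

Row-reducing A symmetrically gives the diagonal entries 0, 11, 6/11, 0.
So there are 2 positive, 2 zero pivots.
Hence Q is positive semidefinite.

positive semidefinite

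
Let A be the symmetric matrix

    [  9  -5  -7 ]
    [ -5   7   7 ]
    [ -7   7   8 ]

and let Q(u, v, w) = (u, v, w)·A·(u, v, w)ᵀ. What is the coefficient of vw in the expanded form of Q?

The coefficient of vw is A[2,3] + A[3,2] = 2·7 = 14.

14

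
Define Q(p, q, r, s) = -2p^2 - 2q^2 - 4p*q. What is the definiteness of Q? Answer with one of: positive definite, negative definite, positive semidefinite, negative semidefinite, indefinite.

Write A = [[-2, -2, 0, 0], [-2, -2, 0, 0], [0, 0, 0, 0], [0, 0, 0, 0]].
Congruent diagonalization of A (simultaneous row and column reduction) yields pivots -2, 0, 0, 0.
Counting signs: 1 negative, 3 zero.
Hence Q is negative semidefinite.

negative semidefinite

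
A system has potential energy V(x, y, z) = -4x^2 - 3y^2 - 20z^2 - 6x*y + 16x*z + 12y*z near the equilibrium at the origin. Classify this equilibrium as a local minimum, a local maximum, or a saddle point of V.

The Hessian at the origin is H = [[-8, -6, 16], [-6, -6, 12], [16, 12, -40]].
Row-reducing H symmetrically gives the diagonal entries -8, -3/2, -8.
That gives 3 negative pivots.
H is negative definite, so the origin is a strict local maximum.

local maximum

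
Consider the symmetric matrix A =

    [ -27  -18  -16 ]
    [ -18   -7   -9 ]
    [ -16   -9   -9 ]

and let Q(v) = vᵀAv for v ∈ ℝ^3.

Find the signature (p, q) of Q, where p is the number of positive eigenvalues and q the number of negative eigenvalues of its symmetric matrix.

(1, 2)

Row-reducing A symmetrically gives the diagonal entries -27, 5, -2/27.
Counting signs: 1 positive, 2 negative.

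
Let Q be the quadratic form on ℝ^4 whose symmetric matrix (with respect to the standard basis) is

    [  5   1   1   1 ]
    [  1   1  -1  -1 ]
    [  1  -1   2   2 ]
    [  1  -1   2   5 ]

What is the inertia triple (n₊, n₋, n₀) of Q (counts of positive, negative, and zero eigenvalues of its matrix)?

(3, 0, 1)

Row-reducing A symmetrically gives the diagonal entries 5, 4/5, 0, 3.
Counting signs: 3 positive, 1 zero.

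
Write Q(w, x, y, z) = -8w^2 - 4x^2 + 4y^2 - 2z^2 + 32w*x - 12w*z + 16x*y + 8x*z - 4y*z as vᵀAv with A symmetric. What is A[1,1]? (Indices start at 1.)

The coefficient of w^2 in Q is -8, and that is exactly A[1,1].

-8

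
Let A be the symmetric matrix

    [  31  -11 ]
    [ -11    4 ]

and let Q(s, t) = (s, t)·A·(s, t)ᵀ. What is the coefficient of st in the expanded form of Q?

-22

The coefficient of st is A[1,2] + A[2,1] = 2·(-11) = -22.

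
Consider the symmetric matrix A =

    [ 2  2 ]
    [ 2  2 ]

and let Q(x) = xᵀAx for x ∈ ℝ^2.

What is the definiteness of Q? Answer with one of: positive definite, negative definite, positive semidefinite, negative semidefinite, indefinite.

For the 2×2 matrix [[2, 2], [2, 2]]: det = 2·2 − (2)² = 0, trace = 4.
det = 0 so one eigenvalue is zero; the form is semidefinite with the sign of the trace.

positive semidefinite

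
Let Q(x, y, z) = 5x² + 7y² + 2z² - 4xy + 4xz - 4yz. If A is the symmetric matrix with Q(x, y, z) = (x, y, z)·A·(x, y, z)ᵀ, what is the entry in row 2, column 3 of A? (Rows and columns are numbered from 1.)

-2

The coefficient of y·z in Q is -4. For a symmetric A this equals A[2,3] + A[3,2] = 2·A[2,3].
So A[2,3] = -4/2 = -2.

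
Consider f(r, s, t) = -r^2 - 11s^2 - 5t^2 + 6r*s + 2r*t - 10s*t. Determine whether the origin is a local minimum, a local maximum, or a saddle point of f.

The Hessian at the origin is H = [[-2, 6, 2], [6, -22, -10], [2, -10, -10]].
Congruent diagonalization of H (simultaneous row and column reduction) yields pivots -2, -4, -4.
That gives 3 negative pivots.
H is negative definite, so the origin is a strict local maximum.

local maximum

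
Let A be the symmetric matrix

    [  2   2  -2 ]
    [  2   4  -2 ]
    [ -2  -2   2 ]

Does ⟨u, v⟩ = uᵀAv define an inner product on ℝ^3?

Congruent diagonalization of A (simultaneous row and column reduction) yields pivots 2, 2, 0.
Counting signs: 2 positive, 1 zero.
Hence Q is positive semidefinite.
⟨·,·⟩ is an inner product exactly when A is positive definite.

no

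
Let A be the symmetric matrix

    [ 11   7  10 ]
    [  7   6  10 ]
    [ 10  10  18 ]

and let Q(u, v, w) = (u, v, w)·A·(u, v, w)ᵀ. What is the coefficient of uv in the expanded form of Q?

The coefficient of uv is A[1,2] + A[2,1] = 2·7 = 14.

14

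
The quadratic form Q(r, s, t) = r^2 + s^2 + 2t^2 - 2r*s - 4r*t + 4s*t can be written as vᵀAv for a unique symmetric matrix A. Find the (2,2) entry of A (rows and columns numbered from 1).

1

The coefficient of s^2 in Q is 1, and that is exactly A[2,2].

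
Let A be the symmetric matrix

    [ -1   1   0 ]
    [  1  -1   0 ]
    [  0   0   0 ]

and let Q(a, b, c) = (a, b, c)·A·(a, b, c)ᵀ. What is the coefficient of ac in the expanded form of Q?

The coefficient of ac is A[1,3] + A[3,1] = 2·0 = 0.

0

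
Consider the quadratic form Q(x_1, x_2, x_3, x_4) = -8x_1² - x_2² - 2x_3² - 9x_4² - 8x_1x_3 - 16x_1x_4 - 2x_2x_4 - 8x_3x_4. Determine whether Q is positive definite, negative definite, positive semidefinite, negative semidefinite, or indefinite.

Write A = [[-8, 0, -4, -8], [0, -1, 0, -1], [-4, 0, -2, -4], [-8, -1, -4, -9]].
Applying the same elementary operations to the rows and columns of A produces a congruent diagonal matrix with entries -8, -1, 0, 0.
So there are 2 negative, 2 zero pivots.
Hence Q is negative semidefinite.

negative semidefinite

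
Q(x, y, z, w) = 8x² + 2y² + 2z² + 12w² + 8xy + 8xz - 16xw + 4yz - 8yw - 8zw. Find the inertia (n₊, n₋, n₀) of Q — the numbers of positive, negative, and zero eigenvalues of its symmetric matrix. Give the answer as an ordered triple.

Write A = [[8, 4, 4, -8], [4, 2, 2, -4], [4, 2, 2, -4], [-8, -4, -4, 12]].
Applying the same elementary operations to the rows and columns of A produces a congruent diagonal matrix with entries 8, 0, 0, 4.
That gives 2 positive, 2 zero pivots.

(2, 0, 2)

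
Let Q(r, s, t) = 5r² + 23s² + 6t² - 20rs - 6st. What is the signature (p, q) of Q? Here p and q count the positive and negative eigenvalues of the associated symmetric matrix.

The symmetric matrix is A = [[5, -10, 0], [-10, 23, -3], [0, -3, 6]].
An LDLᵀ factorisation of A has diagonal entries 5, 3, 3.
Counting signs: 3 positive.

(3, 0)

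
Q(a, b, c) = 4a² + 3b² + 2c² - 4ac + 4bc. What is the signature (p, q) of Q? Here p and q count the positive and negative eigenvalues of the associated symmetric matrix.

(2, 1)

The associated matrix is A = [[4, 0, -2], [0, 3, 2], [-2, 2, 2]].
Congruent diagonalization of A (simultaneous row and column reduction) yields pivots 4, 3, -1/3.
Counting signs: 2 positive, 1 negative.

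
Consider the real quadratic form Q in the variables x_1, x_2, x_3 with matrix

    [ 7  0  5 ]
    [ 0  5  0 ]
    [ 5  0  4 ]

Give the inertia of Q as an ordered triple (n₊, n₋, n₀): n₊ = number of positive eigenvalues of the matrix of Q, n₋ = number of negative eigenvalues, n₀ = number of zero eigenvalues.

Applying the same elementary operations to the rows and columns of A produces a congruent diagonal matrix with entries 7, 5, 3/7.
So there are 3 positive pivots.

(3, 0, 0)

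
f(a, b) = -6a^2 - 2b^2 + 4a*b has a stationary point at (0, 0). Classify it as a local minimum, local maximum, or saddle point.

local maximum

The Hessian at the origin is H = [[-12, 4], [4, -4]].
det H = -12·-4 − (4)² = 32 > 0 and H[1,1] = -12 < 0, so H is negative definite.
Therefore the origin is a local maximum.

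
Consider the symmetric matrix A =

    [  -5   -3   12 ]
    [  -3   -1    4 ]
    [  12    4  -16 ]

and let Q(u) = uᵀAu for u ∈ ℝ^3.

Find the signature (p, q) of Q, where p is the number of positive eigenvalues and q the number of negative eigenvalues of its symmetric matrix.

(1, 1)

Symmetric row and column elimination reduces A to a congruent diagonal form with pivots -5, 4/5, 0.
Counting signs: 1 positive, 1 negative, 1 zero.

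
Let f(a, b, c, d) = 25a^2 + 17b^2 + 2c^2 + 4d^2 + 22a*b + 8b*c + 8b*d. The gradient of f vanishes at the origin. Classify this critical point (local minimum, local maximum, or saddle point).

The Hessian at the origin is H = [[50, 22, 0, 0], [22, 34, 8, 8], [0, 8, 4, 0], [0, 8, 0, 8]].
Symmetric row and column elimination reduces H to a congruent diagonal form with pivots 50, 608/25, 26/19, 4/13.
That gives 4 positive pivots.
H is positive definite, so the origin is a strict local minimum.

local minimum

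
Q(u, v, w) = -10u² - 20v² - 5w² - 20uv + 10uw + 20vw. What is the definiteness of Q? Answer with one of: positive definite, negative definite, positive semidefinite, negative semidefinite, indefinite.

negative semidefinite

The symmetric matrix is A = [[-10, -10, 5], [-10, -20, 10], [5, 10, -5]].
Congruent diagonalization of A (simultaneous row and column reduction) yields pivots -10, -10, 0.
Counting signs: 2 negative, 1 zero.
Hence Q is negative semidefinite.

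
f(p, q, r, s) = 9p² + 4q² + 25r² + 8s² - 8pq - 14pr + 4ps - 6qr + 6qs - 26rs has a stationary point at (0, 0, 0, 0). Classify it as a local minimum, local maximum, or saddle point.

The Hessian at the origin is H = [[18, -8, -14, 4], [-8, 8, -6, 6], [-14, -6, 50, -26], [4, 6, -26, 16]].
An LDLᵀ factorisation of H has diagonal entries 18, 40/9, 11/2, 12/11.
So there are 4 positive pivots.
H is positive definite, so the origin is a strict local minimum.

local minimum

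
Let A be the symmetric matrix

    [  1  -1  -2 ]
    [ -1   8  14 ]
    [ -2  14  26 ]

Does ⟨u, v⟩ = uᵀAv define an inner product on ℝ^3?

yes

An LDLᵀ factorisation of A has diagonal entries 1, 7, 10/7.
That gives 3 positive pivots.
Hence Q is positive definite.
⟨·,·⟩ is an inner product exactly when A is positive definite.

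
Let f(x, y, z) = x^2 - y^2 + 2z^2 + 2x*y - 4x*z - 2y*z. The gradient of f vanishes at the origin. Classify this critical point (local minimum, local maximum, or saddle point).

The Hessian at the origin is H = [[2, 2, -4], [2, -2, -2], [-4, -2, 4]].
An LDLᵀ factorisation of H has diagonal entries 2, -4, -3.
So there are 1 positive, 2 negative pivots.
H is indefinite, so the origin is a saddle point.

saddle point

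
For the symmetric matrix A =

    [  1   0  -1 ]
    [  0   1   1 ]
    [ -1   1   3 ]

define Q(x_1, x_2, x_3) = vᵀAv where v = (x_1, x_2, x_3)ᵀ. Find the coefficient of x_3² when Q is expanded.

3

The coefficient of x_3² is the diagonal entry A[3,3] = 3.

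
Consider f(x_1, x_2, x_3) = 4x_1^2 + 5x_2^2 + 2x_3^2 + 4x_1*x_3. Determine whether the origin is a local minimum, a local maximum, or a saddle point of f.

local minimum

The Hessian at the origin is H = [[8, 0, 4], [0, 10, 0], [4, 0, 4]].
Congruent diagonalization of H (simultaneous row and column reduction) yields pivots 8, 10, 2.
So there are 3 positive pivots.
H is positive definite, so the origin is a strict local minimum.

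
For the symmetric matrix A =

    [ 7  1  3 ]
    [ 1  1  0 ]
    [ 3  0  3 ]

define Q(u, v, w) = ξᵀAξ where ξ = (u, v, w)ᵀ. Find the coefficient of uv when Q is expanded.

2

The coefficient of uv is A[1,2] + A[2,1] = 2·1 = 2.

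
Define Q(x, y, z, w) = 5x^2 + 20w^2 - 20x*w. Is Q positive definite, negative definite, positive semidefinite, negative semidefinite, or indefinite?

positive semidefinite

Write A = [[5, 0, 0, -10], [0, 0, 0, 0], [0, 0, 0, 0], [-10, 0, 0, 20]].
Row-reducing A symmetrically gives the diagonal entries 5, 0, 0, 0.
That gives 1 positive, 3 zero pivots.
Hence Q is positive semidefinite.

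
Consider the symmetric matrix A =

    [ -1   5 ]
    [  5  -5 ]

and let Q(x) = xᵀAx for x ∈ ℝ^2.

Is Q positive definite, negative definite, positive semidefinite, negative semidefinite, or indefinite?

indefinite

An LDLᵀ factorisation of A has diagonal entries -1, 20.
That gives 1 positive, 1 negative pivots.
Hence Q is indefinite.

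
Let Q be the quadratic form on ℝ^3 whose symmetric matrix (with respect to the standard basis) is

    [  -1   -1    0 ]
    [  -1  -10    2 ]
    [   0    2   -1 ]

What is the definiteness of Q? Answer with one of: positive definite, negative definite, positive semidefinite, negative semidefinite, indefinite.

Leading principal minors: Δ_1 = -1, Δ_2 = 9, Δ_3 = -5.
The signs alternate starting with Δ_1 < 0, so by Sylvester's criterion Q is negative definite.

negative definite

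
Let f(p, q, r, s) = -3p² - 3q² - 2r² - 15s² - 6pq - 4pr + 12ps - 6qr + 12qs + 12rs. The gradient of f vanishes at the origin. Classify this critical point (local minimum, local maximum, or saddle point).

saddle point

The Hessian at the origin is H = [[-6, -6, -4, 12], [-6, -6, -6, 12], [-4, -6, -4, 12], [12, 12, 12, -30]].
H is indefinite, so the origin is a saddle point.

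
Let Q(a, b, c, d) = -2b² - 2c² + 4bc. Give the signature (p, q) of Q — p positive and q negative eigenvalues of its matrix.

The symmetric matrix is A = [[0, 0, 0, 0], [0, -2, 2, 0], [0, 2, -2, 0], [0, 0, 0, 0]].
Symmetric row and column elimination reduces A to a congruent diagonal form with pivots 0, -2, 0, 0.
That gives 1 negative, 3 zero pivots.

(0, 1)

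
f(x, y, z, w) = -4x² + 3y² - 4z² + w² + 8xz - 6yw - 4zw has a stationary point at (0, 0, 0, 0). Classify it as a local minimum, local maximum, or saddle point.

saddle point

The Hessian at the origin is H = [[-8, 0, 8, 0], [0, 6, 0, -6], [8, 0, -8, -4], [0, -6, -4, 2]].
H is indefinite, so the origin is a saddle point.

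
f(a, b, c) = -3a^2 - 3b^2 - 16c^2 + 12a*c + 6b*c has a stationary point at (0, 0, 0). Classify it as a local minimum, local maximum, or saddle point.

The Hessian at the origin is H = [[-6, 0, 12], [0, -6, 6], [12, 6, -32]].
Congruent diagonalization of H (simultaneous row and column reduction) yields pivots -6, -6, -2.
Counting signs: 3 negative.
H is negative definite, so the origin is a strict local maximum.

local maximum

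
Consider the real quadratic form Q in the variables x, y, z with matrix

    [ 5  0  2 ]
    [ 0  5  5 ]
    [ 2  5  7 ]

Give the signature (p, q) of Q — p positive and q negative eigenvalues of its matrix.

Row-reducing A symmetrically gives the diagonal entries 5, 5, 6/5.
Counting signs: 3 positive.

(3, 0)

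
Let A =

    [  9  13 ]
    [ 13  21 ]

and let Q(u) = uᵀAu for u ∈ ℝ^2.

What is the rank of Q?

2

An LDLᵀ factorisation of A has diagonal entries 9, 20/9.
Counting signs: 2 positive.
The rank is the number of nonzero pivots: 2.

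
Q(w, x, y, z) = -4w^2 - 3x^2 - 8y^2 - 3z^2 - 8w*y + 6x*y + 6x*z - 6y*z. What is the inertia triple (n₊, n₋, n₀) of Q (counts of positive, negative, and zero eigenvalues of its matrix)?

Write A = [[-4, 0, -4, 0], [0, -3, 3, 3], [-4, 3, -8, -3], [0, 3, -3, -3]].
Row-reducing A symmetrically gives the diagonal entries -4, -3, -1, 0.
Counting signs: 3 negative, 1 zero.

(0, 3, 1)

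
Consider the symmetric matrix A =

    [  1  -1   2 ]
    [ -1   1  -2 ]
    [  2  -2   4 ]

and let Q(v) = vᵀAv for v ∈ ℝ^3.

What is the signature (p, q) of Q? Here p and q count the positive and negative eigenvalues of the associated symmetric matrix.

(1, 0)

Symmetric row and column elimination reduces A to a congruent diagonal form with pivots 1, 0, 0.
So there are 1 positive, 2 zero pivots.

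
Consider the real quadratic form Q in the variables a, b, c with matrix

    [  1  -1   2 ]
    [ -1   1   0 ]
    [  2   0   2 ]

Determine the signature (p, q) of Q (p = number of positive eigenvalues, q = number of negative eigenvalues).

By Sylvester's law of inertia any congruent diagonalization of A has 2 positive, 1 negative and 0 zero entries.

(2, 1)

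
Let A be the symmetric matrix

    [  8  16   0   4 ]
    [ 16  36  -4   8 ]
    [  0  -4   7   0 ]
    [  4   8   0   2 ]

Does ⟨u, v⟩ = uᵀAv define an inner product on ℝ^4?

no

Congruent diagonalization of A (simultaneous row and column reduction) yields pivots 8, 4, 3, 0.
So there are 3 positive, 1 zero pivots.
Hence Q is positive semidefinite.
⟨·,·⟩ is an inner product exactly when A is positive definite.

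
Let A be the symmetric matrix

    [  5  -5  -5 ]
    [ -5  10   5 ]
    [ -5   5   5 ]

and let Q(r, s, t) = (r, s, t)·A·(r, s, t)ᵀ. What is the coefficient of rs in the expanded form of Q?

The coefficient of rs is A[1,2] + A[2,1] = 2·(-5) = -10.

-10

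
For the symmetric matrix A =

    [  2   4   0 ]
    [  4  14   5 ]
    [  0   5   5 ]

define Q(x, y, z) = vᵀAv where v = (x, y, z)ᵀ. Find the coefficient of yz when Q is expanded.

10

The coefficient of yz is A[2,3] + A[3,2] = 2·5 = 10.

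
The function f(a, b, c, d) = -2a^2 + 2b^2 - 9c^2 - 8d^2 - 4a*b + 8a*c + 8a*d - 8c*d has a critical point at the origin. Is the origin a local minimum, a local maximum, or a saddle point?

saddle point

The Hessian at the origin is H = [[-4, -4, 8, 8], [-4, 4, 0, 0], [8, 0, -18, -8], [8, 0, -8, -16]].
Applying the same elementary operations to the rows and columns of H produces a congruent diagonal matrix with entries -4, 8, -10, -8.
So there are 1 positive, 3 negative pivots.
H is indefinite, so the origin is a saddle point.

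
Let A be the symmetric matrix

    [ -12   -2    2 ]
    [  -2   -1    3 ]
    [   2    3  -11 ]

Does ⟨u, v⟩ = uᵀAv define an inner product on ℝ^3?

Row-reducing A symmetrically gives the diagonal entries -12, -2/3, 0.
That gives 2 negative, 1 zero pivots.
Hence Q is negative semidefinite.
⟨·,·⟩ is an inner product exactly when A is positive definite.

no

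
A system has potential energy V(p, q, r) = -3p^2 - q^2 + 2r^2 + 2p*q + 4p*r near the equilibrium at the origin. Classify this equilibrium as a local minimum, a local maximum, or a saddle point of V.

The Hessian at the origin is H = [[-6, 2, 4], [2, -2, 0], [4, 0, 4]].
Applying the same elementary operations to the rows and columns of H produces a congruent diagonal matrix with entries -6, -4/3, 8.
So there are 1 positive, 2 negative pivots.
H is indefinite, so the origin is a saddle point.

saddle point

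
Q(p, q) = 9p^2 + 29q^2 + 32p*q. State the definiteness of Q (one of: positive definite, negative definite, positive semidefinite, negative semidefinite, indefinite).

The symmetric matrix of Q is [[9, 16], [16, 29]].
For the 2×2 matrix [[9, 16], [16, 29]]: det = 9·29 − (16)² = 5, trace = 38.
det > 0 so both eigenvalues share the sign of the trace; trace = 38 > 0 ⇒ both positive.

positive definite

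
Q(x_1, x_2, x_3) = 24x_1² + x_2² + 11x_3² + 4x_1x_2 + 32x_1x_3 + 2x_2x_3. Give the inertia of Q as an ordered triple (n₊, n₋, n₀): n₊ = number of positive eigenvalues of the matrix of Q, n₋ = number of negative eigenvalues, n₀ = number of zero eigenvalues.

(3, 0, 0)

The associated matrix is A = [[24, 2, 16], [2, 1, 1], [16, 1, 11]].
An LDLᵀ factorisation of A has diagonal entries 24, 5/6, 1/5.
So there are 3 positive pivots.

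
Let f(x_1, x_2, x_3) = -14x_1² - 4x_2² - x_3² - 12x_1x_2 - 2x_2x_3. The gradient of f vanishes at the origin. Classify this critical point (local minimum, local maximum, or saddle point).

The Hessian at the origin is H = [[-28, -12, 0], [-12, -8, -2], [0, -2, -2]].
Symmetric row and column elimination reduces H to a congruent diagonal form with pivots -28, -20/7, -3/5.
That gives 3 negative pivots.
H is negative definite, so the origin is a strict local maximum.

local maximum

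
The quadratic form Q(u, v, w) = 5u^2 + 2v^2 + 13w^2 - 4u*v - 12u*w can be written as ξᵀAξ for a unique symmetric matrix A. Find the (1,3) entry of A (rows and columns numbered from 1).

-6

The coefficient of u·w in Q is -12. For a symmetric A this equals A[1,3] + A[3,1] = 2·A[1,3].
So A[1,3] = -12/2 = -6.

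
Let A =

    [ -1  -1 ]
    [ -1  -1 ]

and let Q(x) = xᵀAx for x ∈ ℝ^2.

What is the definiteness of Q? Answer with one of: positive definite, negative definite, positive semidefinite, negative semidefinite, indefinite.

For the 2×2 matrix [[-1, -1], [-1, -1]]: det = -1·-1 − (-1)² = 0, trace = -2.
det = 0 so one eigenvalue is zero; the form is semidefinite with the sign of the trace.

negative semidefinite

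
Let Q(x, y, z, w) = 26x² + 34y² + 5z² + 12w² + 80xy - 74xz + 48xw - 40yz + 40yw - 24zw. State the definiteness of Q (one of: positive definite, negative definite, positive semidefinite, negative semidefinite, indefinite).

The symmetric matrix is A = [[26, 40, -37, 24], [40, 34, -20, 20], [-37, -20, 5, -12], [24, 20, -12, 12]].
Congruent diagonalization of A (simultaneous row and column reduction) yields pivots 26, -358/13, 663/358, 20/221.
Counting signs: 3 positive, 1 negative.
Hence Q is indefinite.

indefinite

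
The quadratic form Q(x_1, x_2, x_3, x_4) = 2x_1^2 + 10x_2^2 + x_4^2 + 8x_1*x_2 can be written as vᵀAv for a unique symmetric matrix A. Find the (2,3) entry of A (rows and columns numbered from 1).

The coefficient of x_2·x_3 in Q is 0. For a symmetric A this equals A[2,3] + A[3,2] = 2·A[2,3].
So A[2,3] = 0/2 = 0.

0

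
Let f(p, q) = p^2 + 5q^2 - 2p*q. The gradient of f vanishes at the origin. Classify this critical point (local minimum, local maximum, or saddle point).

local minimum

The Hessian at the origin is H = [[2, -2], [-2, 10]].
det H = 2·10 − (-2)² = 16 > 0 and H[1,1] = 2 > 0, so H is positive definite.
Therefore the origin is a local minimum.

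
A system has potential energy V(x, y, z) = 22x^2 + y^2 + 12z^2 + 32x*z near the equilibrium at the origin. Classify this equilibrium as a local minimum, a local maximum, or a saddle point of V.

local minimum

The Hessian at the origin is H = [[44, 0, 32], [0, 2, 0], [32, 0, 24]].
Congruent diagonalization of H (simultaneous row and column reduction) yields pivots 44, 2, 8/11.
Counting signs: 3 positive.
H is positive definite, so the origin is a strict local minimum.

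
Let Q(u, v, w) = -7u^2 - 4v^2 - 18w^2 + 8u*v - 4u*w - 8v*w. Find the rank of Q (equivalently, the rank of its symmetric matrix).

Write A = [[-7, 4, -2], [4, -4, -4], [-2, -4, -18]].
Row-reducing A symmetrically gives the diagonal entries -7, -12/7, -2.
That gives 3 negative pivots.
The rank is the number of nonzero pivots: 3.

3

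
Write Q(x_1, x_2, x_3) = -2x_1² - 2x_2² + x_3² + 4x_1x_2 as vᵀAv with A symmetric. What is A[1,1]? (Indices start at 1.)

The coefficient of x_1² in Q is -2, and that is exactly A[1,1].

-2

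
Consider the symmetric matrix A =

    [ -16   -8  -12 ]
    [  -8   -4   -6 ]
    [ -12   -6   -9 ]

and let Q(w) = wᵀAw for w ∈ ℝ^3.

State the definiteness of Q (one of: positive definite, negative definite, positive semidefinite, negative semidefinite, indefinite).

Symmetric row and column elimination reduces A to a congruent diagonal form with pivots -16, 0, 0.
That gives 1 negative, 2 zero pivots.
Hence Q is negative semidefinite.

negative semidefinite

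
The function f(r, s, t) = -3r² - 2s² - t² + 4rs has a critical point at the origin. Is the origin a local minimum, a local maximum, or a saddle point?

The Hessian at the origin is H = [[-6, 4, 0], [4, -4, 0], [0, 0, -2]].
An LDLᵀ factorisation of H has diagonal entries -6, -4/3, -2.
So there are 3 negative pivots.
H is negative definite, so the origin is a strict local maximum.

local maximum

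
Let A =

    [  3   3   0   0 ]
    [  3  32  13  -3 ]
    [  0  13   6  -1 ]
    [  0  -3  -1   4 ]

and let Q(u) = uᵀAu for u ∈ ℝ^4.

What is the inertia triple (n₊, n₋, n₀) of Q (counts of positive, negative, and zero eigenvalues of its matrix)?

Congruent diagonalization of A (simultaneous row and column reduction) yields pivots 3, 29, 5/29, 3.
That gives 4 positive pivots.

(4, 0, 0)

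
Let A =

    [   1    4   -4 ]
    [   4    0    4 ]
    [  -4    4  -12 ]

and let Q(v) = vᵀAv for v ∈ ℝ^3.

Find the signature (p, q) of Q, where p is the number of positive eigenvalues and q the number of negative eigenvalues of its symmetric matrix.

Row-reducing A symmetrically gives the diagonal entries 1, -16, -3.
That gives 1 positive, 2 negative pivots.

(1, 2)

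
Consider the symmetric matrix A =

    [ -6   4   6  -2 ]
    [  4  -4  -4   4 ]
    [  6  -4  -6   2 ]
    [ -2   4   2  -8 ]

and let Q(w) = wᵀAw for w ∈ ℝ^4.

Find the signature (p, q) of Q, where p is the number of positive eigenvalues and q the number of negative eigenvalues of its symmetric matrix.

Congruent diagonalization of A (simultaneous row and column reduction) yields pivots -6, -4/3, 0, -2.
That gives 3 negative, 1 zero pivots.

(0, 3)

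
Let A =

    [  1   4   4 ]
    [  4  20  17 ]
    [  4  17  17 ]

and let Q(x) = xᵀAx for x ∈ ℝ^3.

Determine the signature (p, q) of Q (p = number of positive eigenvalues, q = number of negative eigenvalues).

Row-reducing A symmetrically gives the diagonal entries 1, 4, 3/4.
So there are 3 positive pivots.

(3, 0)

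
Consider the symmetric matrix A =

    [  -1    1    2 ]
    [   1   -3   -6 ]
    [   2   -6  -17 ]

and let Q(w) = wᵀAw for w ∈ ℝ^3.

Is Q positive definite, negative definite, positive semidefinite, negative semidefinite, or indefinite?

negative definite

Row-reducing A symmetrically gives the diagonal entries -1, -2, -5.
Counting signs: 3 negative.
Hence Q is negative definite.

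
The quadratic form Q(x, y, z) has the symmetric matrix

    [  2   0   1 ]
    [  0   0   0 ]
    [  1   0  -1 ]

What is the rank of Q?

Symmetric row and column elimination reduces A to a congruent diagonal form with pivots 2, 0, -3/2.
That gives 1 positive, 1 negative, 1 zero pivots.
The rank is the number of nonzero pivots: 2.

2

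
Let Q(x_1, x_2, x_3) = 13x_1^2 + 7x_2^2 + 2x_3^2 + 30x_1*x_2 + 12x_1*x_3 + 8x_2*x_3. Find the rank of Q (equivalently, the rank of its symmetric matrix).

The associated matrix is A = [[13, 15, 6], [15, 7, 4], [6, 4, 2]].
Row-reducing A symmetrically gives the diagonal entries 13, -134/13, 4/67.
So there are 2 positive, 1 negative pivots.
The rank is the number of nonzero pivots: 3.

3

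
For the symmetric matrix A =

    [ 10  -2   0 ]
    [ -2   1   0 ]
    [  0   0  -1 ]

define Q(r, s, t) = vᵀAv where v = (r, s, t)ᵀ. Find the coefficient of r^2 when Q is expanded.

The coefficient of r^2 is the diagonal entry A[1,1] = 10.

10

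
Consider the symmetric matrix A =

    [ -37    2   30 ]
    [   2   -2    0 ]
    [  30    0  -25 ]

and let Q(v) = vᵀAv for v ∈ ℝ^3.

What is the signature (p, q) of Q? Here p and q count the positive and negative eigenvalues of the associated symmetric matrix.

(1, 2)

Applying the same elementary operations to the rows and columns of A produces a congruent diagonal matrix with entries -37, -70/37, 5/7.
So there are 1 positive, 2 negative pivots.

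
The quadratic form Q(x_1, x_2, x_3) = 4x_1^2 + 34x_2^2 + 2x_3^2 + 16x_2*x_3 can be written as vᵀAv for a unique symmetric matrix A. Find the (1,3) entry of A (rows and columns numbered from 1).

0

The coefficient of x_1·x_3 in Q is 0. For a symmetric A this equals A[1,3] + A[3,1] = 2·A[1,3].
So A[1,3] = 0/2 = 0.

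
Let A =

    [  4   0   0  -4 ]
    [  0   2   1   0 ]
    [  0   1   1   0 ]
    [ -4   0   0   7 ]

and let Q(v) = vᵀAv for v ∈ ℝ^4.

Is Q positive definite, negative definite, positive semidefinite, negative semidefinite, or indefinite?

positive definite

Leading principal minors: Δ_1 = 4, Δ_2 = 8, Δ_3 = 4, Δ_4 = 12.
All leading principal minors are positive, so by Sylvester's criterion Q is positive definite.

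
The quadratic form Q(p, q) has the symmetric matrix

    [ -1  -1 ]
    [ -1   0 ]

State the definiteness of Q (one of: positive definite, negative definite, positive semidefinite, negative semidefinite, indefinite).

indefinite

An LDLᵀ factorisation of A has diagonal entries -1, 1.
Counting signs: 1 positive, 1 negative.
Hence Q is indefinite.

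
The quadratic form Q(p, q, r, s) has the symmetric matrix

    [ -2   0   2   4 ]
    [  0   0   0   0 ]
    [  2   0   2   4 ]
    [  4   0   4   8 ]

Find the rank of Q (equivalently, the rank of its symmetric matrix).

2

Symmetric row and column elimination reduces A to a congruent diagonal form with pivots -2, 0, 4, 0.
That gives 1 positive, 1 negative, 2 zero pivots.
The rank is the number of nonzero pivots: 2.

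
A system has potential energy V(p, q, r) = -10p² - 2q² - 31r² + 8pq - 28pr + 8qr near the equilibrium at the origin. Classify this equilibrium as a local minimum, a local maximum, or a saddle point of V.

The Hessian at the origin is H = [[-20, 8, -28], [8, -4, 8], [-28, 8, -62]].
Congruent diagonalization of H (simultaneous row and column reduction) yields pivots -20, -4/5, -10.
Counting signs: 3 negative.
H is negative definite, so the origin is a strict local maximum.

local maximum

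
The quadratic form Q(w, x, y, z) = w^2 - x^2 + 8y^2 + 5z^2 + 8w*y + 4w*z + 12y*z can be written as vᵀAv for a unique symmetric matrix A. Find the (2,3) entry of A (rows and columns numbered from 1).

The coefficient of x·y in Q is 0. For a symmetric A this equals A[2,3] + A[3,2] = 2·A[2,3].
So A[2,3] = 0/2 = 0.

0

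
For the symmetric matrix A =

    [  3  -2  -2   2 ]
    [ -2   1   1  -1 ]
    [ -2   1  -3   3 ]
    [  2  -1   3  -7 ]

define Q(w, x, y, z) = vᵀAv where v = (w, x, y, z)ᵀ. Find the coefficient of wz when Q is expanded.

4

The coefficient of wz is A[1,4] + A[4,1] = 2·2 = 4.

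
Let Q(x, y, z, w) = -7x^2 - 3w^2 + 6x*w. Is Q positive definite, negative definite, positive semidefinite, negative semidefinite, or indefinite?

negative semidefinite

The symmetric matrix is A = [[-7, 0, 0, 3], [0, 0, 0, 0], [0, 0, 0, 0], [3, 0, 0, -3]].
Symmetric row and column elimination reduces A to a congruent diagonal form with pivots -7, 0, 0, -12/7.
Counting signs: 2 negative, 2 zero.
Hence Q is negative semidefinite.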